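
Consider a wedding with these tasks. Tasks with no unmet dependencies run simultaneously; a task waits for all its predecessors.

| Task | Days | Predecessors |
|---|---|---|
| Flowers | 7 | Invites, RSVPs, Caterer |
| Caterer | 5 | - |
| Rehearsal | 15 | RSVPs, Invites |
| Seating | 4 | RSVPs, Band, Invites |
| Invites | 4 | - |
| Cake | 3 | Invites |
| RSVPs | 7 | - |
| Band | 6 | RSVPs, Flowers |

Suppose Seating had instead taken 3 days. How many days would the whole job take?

23

Baseline: RSVPs→Flowers→Band→Seating = 7+7+6+4 = 24 → 24 days.
Seating is on the critical path; changing it to 3 makes that path 23 days.
That remains the longest chain; total 23 days.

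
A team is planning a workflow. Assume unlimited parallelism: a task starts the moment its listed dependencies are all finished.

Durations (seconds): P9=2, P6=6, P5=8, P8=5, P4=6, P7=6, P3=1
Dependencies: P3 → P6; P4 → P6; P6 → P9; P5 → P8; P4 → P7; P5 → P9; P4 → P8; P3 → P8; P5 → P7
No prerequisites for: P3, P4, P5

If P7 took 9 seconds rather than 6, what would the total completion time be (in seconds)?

17

Actual critical path: P5→P7 = 8+6 = 14 ⇒ 14 seconds.
Since P7 is critical, the +3 change carries straight to that chain (now 17 seconds).
The critical path is still P5→P7; finish is now 17 seconds.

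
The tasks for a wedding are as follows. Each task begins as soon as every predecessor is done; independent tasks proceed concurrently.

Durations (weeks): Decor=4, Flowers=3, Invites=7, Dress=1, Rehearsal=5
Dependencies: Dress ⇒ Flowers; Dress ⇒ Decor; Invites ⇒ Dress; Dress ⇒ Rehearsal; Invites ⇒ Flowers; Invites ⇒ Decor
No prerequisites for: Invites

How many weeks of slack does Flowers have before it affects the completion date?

The longest chain is Invites→Dress→Rehearsal = 7+1+5 = 13; overall finish 13 weeks.
The longest chain containing Flowers totals 11 weeks.
Slack of Flowers = 10 − 8 = 2 weeks.

2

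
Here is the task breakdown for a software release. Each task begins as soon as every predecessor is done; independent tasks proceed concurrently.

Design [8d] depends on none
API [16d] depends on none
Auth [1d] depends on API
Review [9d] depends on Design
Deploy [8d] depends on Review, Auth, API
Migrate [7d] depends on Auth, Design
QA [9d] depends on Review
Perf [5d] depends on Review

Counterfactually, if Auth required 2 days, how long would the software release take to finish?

26

Baseline: Design→Review→QA = 8+9+9 = 26 → 26 days.
The longest path through Auth is only 25 days, so Auth has float 1.
No other chain overtakes it, so the finish is 26 days.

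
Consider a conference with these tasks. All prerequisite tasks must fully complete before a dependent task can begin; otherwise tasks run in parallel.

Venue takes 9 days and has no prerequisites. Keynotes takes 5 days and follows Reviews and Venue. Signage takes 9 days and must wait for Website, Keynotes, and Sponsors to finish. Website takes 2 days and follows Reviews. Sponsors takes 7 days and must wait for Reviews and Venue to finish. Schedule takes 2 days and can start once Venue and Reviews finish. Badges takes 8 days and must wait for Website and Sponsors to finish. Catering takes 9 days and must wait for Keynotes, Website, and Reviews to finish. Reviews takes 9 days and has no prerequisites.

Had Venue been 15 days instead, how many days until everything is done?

31

Actual critical path: Venue→Sponsors→Signage = 9+7+9 = 25 ⇒ 25 days.
Venue lies on that path, so at 15 days the path becomes 31 days.
The critical path is still Venue→Sponsors→Signage; finish is now 31 days.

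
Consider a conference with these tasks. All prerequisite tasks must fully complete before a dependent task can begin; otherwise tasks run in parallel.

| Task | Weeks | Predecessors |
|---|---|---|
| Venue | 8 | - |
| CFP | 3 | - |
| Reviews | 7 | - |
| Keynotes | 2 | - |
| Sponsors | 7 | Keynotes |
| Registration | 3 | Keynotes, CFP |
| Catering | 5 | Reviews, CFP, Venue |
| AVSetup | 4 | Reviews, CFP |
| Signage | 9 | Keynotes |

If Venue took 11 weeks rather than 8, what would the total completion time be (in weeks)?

The binding path is Venue→Catering = 8+5 = 13; finish at 13 weeks.
Venue lies on that path, so at 11 weeks the path becomes 16 weeks.
No other chain overtakes it, so the finish is 16 weeks.

16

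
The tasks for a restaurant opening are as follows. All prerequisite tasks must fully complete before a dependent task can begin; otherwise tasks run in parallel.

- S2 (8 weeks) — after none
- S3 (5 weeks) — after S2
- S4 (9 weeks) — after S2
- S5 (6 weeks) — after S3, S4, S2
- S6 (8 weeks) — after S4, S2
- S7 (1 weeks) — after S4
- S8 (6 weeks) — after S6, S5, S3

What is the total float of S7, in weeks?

13

S2→S4→S6→S8 = 8+9+8+6 = 31 sets the makespan at 31 weeks.
Longest path through S7: 18 weeks (earliest finish 18, latest finish 31).
So S7 can slip 31 − 18 = 13 weeks.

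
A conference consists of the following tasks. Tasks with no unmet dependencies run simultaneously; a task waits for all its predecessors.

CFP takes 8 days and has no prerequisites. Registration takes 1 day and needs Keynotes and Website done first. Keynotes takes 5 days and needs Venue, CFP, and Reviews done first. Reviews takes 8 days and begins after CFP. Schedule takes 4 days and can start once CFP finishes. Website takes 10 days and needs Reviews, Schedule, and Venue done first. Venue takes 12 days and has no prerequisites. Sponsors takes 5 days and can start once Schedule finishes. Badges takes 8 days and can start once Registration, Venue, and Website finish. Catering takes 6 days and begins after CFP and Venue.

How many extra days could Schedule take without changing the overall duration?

The longest chain is CFP→Reviews→Website→Registration→Badges = 8+8+10+1+8 = 35; overall finish 35 days.
The longest chain containing Schedule totals 31 days.
So Schedule can slip 16 − 12 = 4 days.

4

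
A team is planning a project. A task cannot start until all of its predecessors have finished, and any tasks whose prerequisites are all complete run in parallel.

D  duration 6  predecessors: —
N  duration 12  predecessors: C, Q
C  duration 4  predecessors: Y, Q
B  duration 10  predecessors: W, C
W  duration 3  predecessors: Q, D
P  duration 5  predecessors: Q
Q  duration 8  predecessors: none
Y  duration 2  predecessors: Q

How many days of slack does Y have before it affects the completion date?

0

The longest chain is Q→Y→C→N = 8+2+4+12 = 26; overall finish 26 days.
Longest path through Y: 26 days (earliest finish 10, latest finish 10).
Slack of Y = 8 − 8 = 0 days.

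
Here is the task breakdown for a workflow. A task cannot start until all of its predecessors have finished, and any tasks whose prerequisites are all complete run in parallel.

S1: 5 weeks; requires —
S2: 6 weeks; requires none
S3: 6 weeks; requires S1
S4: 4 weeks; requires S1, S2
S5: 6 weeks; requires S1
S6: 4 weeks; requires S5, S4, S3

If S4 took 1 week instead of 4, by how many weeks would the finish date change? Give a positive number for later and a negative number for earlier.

0

The binding path is S1→S3→S6 = 5+6+4 = 15; finish at 15 weeks.
S4 is off the critical path — its longest chain is 14 weeks, giving 1 of slack.
No other chain overtakes it, so the finish is 15 weeks.
Change in finish: 15 − 15 = +0 weeks.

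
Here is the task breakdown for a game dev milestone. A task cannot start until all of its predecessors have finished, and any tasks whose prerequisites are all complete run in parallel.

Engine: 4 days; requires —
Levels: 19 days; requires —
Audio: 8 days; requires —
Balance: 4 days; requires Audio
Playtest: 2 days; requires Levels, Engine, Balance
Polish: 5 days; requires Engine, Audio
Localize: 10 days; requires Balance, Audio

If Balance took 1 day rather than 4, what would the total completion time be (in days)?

Critical path before the change: Audio→Balance→Localize = 8+4+10 = 22 giving 22 days.
Balance is on the critical path; changing it to 1 makes that path 19 days.
The binding chain switches to Levels→Playtest = 19+2 = 21; finish 21 days.

21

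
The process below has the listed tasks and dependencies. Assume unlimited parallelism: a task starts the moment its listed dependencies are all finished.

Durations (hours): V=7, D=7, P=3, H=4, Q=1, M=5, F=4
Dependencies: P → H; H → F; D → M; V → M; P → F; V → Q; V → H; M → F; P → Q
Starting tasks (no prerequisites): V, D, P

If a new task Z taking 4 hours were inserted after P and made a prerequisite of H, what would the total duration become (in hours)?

Originally the process takes 16 hours.
With Z inserted, H now waits for max(V, P, Z).
New critical path: V→M→F = 7+5+4 = 16 ⇒ 16 hours.

16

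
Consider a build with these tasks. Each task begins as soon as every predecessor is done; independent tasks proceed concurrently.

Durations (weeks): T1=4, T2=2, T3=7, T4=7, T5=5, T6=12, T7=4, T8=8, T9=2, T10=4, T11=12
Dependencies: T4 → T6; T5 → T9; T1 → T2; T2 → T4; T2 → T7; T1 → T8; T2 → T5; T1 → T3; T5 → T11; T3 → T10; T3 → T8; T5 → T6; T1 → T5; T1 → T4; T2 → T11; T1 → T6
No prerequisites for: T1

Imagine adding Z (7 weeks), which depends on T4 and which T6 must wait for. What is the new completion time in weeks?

Originally the project takes 25 weeks.
With Z inserted, T6 now waits for max(T5, T4, T1, Z).
New critical path: T1→T2→T4→Z→T6 = 4+2+7+7+12 = 32 ⇒ 32 weeks.

32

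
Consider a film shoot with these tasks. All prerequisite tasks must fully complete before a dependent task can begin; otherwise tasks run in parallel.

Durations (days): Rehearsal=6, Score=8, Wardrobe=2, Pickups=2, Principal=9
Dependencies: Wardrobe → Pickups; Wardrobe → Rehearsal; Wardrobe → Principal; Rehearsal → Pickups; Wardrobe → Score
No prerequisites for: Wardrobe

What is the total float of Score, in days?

1

Critical path: Wardrobe→Principal = 2+9 = 11, so the finish is 11 days.
Longest path through Score: 10 days (earliest finish 10, latest finish 11).
Slack of Score = 3 − 2 = 1 day.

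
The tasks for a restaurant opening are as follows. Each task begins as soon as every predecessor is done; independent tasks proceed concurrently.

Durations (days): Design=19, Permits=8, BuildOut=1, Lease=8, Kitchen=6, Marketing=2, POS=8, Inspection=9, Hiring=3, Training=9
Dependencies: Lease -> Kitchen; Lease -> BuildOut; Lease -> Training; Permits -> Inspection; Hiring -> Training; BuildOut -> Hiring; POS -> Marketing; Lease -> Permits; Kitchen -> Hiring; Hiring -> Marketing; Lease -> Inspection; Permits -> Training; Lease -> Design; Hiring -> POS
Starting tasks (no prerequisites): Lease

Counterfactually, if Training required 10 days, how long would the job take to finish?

Critical path before the change: Lease→Design = 8+19 = 27 giving 27 days.
The longest path through Training is only 26 days, so Training has float 1.
That remains the longest chain; total 27 days.

27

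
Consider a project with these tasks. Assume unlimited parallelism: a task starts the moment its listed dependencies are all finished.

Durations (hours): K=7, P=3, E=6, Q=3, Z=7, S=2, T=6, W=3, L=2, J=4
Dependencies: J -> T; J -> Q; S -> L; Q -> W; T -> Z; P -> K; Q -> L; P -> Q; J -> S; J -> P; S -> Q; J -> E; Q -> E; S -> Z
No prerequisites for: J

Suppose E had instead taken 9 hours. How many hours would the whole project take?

19

Actual critical path: J→T→Z = 4+6+7 = 17 ⇒ 17 hours.
E has 1 hour of float (longest path through it is 16).
Now J→P→Q→E = 4+3+3+9 = 19 is longest, so the finish becomes 19 hours.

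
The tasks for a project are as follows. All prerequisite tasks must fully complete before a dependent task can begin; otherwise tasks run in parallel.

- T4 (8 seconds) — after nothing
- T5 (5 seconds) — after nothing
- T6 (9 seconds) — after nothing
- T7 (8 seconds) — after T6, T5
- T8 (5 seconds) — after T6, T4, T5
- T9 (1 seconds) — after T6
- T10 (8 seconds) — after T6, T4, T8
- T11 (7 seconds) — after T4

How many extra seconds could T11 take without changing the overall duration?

7

T6→T8→T10 = 9+5+8 = 22 sets the makespan at 22 seconds.
The longest chain containing T11 totals 15 seconds.
Slack of T11 = 15 − 8 = 7 seconds.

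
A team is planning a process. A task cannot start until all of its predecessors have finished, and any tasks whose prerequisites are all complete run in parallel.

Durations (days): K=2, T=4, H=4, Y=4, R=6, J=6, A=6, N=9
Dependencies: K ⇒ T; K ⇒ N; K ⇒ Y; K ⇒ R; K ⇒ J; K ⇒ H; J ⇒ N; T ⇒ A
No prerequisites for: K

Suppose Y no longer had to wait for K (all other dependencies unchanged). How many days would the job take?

Before: longest chain K→J→N = 2+6+9 = 17, finish 17.
Without K→Y, Y's earliest start moves from 2 to 0.
The longest chain is now K→J→N = 2+6+9 = 17, so the job takes 17 days.

17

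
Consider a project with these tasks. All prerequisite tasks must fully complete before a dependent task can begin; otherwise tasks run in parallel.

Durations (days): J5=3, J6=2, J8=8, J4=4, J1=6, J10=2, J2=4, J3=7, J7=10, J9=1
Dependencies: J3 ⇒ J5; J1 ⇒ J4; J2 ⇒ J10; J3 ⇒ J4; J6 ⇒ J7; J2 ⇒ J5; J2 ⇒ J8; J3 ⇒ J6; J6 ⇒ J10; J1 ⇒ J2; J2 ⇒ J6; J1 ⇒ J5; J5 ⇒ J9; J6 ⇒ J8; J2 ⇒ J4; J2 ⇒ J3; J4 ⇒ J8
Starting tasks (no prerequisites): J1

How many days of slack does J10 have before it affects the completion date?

J1→J2→J3→J4→J8 = 6+4+7+4+8 = 29 sets the makespan at 29 days.
The longest chain containing J10 totals 21 days.
So J10 can slip 29 − 21 = 8 days.

8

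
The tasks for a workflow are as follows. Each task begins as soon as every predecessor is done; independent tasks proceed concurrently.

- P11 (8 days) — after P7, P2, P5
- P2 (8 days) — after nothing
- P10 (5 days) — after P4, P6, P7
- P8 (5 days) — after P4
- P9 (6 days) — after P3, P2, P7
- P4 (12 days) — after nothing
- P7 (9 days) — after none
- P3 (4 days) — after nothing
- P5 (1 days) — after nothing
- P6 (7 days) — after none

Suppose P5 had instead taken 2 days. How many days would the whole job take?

As given, the longest chain is P4→P8 = 12+5 = 17, so the finish is 17 days.
P5 has 8 days of float (longest path through it is 9).
That remains the longest chain; total 17 days.

17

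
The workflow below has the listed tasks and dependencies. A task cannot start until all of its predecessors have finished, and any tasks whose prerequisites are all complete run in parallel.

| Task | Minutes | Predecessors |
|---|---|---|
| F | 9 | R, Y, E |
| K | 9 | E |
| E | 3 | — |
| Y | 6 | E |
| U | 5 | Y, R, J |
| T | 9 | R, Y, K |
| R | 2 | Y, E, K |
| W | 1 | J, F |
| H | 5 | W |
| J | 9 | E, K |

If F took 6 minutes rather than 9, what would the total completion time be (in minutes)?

As given, the longest chain is E→K→R→F→W→H = 3+9+2+9+1+5 = 29, so the finish is 29 minutes.
F is on the critical path; changing it to 6 makes that path 26 minutes.
The binding chain switches to E→K→J→W→H = 3+9+9+1+5 = 27; finish 27 minutes.

27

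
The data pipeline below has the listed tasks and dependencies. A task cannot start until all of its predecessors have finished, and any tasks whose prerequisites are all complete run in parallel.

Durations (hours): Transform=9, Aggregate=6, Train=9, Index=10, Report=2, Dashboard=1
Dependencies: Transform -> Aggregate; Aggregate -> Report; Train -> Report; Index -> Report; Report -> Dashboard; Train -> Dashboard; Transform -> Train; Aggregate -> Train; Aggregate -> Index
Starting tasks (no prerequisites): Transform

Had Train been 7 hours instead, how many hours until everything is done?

28

Critical path before the change: Transform→Aggregate→Index→Report→Dashboard = 9+6+10+2+1 = 28 giving 28 hours.
The longest path through Train is only 27 hours, so Train has float 1.
That remains the longest chain; total 28 hours.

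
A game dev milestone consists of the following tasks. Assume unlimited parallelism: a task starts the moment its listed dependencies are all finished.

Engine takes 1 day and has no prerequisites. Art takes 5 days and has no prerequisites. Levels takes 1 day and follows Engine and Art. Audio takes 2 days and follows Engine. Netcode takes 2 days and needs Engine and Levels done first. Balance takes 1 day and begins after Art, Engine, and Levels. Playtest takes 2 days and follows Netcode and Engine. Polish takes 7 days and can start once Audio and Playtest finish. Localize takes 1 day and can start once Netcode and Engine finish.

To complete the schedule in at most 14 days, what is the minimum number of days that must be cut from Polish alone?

3

Current finish: 17 days; target: 14.
Polish is on every critical path, so each day cut from Polish cuts the finish by one (this holds down to a finish of 11).
Need 17 − 14 = 3 days off Polish → Polish becomes 4 days, finish becomes 14.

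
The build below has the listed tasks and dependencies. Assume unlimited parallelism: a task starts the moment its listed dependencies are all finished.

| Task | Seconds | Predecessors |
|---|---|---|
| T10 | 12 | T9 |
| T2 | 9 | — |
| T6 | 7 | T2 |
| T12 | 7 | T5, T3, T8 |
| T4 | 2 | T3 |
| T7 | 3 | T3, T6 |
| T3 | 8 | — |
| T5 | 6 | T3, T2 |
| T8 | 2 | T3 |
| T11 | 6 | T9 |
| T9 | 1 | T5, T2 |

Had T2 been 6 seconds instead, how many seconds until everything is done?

27

Actual critical path: T2→T5→T9→T10 = 9+6+1+12 = 28 ⇒ 28 seconds.
T2 lies on that path, so at 6 seconds the path becomes 25 seconds.
New critical path: T3→T5→T9→T10 = 8+6+1+12 = 27 ⇒ 27 seconds.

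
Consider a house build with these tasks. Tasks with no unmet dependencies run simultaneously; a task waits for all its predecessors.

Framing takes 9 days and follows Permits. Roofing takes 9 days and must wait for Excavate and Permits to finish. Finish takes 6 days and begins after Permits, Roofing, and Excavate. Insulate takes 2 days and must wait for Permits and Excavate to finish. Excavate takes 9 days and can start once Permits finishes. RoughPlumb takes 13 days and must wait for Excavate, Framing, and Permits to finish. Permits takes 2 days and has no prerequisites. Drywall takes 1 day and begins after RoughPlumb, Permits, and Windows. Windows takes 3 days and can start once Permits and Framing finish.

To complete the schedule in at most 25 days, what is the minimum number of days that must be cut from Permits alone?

Current finish: 26 days; target: 25.
Permits is on every critical path, so each day cut from Permits cuts the finish by one (this holds down to a finish of 25).
Need 26 − 25 = 1 day off Permits → Permits becomes 1 day, finish becomes 25.

1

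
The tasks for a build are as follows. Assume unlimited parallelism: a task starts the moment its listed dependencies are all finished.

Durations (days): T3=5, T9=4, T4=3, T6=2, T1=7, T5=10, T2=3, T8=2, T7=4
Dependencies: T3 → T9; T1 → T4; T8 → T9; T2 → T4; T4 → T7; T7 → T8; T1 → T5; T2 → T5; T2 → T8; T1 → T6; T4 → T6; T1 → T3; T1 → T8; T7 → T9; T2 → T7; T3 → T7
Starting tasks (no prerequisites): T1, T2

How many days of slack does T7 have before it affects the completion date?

0

T1→T3→T7→T8→T9 = 7+5+4+2+4 = 22 sets the makespan at 22 days.
Longest path through T7: 22 days (earliest finish 16, latest finish 16).
So T7 can slip 16 − 16 = 0 days.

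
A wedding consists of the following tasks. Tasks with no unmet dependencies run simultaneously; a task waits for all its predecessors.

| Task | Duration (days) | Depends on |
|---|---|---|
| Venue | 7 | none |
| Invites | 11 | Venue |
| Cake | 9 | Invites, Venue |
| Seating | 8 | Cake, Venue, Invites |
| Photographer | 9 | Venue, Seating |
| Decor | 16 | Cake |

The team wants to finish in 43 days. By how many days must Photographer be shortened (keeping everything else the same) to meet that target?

1

Current finish: 44 days; target: 43.
Photographer is on every critical path, so each day cut from Photographer cuts the finish by one (this holds down to a finish of 43).
Need 44 − 43 = 1 day off Photographer → Photographer becomes 8 days, finish becomes 43.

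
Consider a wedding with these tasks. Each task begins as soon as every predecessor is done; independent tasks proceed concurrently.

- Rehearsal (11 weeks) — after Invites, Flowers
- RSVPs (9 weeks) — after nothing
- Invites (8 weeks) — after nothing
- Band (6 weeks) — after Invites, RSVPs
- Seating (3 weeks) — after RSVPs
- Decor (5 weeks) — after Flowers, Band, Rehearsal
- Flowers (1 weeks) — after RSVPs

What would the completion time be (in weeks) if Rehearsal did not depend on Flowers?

24

Before: longest chain RSVPs→Flowers→Rehearsal→Decor = 9+1+11+5 = 26, finish 26.
Without Flowers→Rehearsal, Rehearsal's earliest start moves from 10 to 8.
New critical path: Invites→Rehearsal→Decor = 8+11+5 = 24 ⇒ 24 weeks.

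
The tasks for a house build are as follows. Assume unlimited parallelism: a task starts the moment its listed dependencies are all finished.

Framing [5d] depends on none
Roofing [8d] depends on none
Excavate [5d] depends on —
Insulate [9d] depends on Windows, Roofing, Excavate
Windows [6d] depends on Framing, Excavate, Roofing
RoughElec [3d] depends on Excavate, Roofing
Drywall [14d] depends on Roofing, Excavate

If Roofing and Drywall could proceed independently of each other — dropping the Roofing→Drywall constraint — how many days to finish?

With the dependency in place, Roofing→Windows→Insulate = 8+6+9 = 23 sets the finish at 23 days.
Without Roofing→Drywall, Drywall's earliest start moves from 8 to 5.
New critical path: Roofing→Windows→Insulate = 8+6+9 = 23 ⇒ 23 days.

23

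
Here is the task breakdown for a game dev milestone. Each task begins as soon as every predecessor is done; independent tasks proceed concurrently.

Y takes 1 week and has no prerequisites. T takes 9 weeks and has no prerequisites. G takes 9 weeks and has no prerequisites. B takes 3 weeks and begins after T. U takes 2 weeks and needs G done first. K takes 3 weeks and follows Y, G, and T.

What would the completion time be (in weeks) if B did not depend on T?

12

Original critical path: T→B = 9+3 = 12 ⇒ 12 weeks.
Without T→B, B's earliest start moves from 9 to 0.
The longest chain is now T→K = 9+3 = 12, so the plan takes 12 weeks.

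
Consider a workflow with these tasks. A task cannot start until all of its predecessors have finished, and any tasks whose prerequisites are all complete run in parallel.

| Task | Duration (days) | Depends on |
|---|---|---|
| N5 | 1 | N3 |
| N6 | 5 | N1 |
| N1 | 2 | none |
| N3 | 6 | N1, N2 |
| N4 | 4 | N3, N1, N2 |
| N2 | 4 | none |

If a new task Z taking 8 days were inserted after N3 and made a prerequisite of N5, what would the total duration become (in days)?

19

Originally the job takes 14 days.
With Z inserted, N5 now waits for max(N3, Z).
New critical path: N2→N3→Z→N5 = 4+6+8+1 = 19 ⇒ 19 days.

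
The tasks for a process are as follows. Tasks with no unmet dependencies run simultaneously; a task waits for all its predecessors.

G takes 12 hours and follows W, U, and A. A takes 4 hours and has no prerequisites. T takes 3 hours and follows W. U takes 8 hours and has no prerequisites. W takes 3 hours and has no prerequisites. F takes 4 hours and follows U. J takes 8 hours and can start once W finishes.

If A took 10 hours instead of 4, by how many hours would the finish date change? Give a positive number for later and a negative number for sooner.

2

The binding path is U→G = 8+12 = 20; finish at 20 hours.
A has 4 hours of float (longest path through it is 16).
New critical path: A→G = 10+12 = 22 ⇒ 22 hours.
Change in finish: 22 − 20 = +2 hours.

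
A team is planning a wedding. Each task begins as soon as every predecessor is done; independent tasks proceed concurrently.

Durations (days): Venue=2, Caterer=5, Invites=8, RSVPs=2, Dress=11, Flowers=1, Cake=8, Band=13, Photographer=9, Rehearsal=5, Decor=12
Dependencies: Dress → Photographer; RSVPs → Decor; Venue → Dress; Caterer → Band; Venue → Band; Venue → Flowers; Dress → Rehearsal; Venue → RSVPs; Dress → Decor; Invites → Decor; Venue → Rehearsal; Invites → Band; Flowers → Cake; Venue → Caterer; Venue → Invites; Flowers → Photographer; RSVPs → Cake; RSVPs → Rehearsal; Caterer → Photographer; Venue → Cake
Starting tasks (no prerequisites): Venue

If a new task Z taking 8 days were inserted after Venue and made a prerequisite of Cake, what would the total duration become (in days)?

25

Originally the wedding takes 25 days.
With Z inserted, Cake now waits for max(Venue, Flowers, RSVPs, Z).
New critical path: Venue→Dress→Decor = 2+11+12 = 25 ⇒ 25 days.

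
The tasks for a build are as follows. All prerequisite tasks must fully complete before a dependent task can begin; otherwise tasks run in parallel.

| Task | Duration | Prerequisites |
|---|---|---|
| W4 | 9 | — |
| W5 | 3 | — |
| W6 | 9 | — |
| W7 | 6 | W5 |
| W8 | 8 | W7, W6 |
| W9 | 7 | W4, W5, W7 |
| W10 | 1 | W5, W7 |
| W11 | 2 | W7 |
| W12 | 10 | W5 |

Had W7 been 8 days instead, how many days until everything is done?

As given, the longest chain is W5→W7→W8 = 3+6+8 = 17, so the finish is 17 days.
Since W7 is critical, the +2 change carries straight to that chain (now 19 days).
No other chain overtakes it, so the finish is 19 days.

19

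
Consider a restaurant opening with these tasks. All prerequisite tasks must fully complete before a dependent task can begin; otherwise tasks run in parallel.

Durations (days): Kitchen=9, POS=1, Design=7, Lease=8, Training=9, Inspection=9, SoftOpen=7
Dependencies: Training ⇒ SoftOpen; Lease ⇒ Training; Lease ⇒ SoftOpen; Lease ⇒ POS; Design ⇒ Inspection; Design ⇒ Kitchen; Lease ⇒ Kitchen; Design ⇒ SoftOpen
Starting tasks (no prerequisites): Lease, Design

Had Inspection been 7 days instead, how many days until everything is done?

24

Baseline: Lease→Training→SoftOpen = 8+9+7 = 24 → 24 days.
Inspection is off the critical path — its longest chain is 16 days, giving 8 of slack.
The critical path is still Lease→Training→SoftOpen; finish is now 24 days.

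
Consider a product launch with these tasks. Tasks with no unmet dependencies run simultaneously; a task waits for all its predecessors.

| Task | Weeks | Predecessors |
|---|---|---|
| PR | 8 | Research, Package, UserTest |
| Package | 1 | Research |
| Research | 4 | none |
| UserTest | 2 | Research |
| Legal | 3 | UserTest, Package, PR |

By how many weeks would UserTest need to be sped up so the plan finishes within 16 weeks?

1

Current finish: 17 weeks; target: 16.
UserTest is on every critical path, so each week cut from UserTest cuts the finish by one (this holds down to a finish of 16).
Need 17 − 16 = 1 week off UserTest → UserTest becomes 1 week, finish becomes 16.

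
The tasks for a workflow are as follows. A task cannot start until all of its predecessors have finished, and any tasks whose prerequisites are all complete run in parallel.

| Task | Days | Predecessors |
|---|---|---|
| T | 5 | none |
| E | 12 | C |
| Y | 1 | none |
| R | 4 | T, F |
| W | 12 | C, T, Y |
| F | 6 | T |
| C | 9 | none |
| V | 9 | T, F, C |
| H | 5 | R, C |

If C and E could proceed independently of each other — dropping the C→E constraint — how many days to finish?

21

Before: longest chain C→W = 9+12 = 21, finish 21.
Without C→E, E's earliest start moves from 9 to 0.
New critical path: C→W = 9+12 = 21 ⇒ 21 days.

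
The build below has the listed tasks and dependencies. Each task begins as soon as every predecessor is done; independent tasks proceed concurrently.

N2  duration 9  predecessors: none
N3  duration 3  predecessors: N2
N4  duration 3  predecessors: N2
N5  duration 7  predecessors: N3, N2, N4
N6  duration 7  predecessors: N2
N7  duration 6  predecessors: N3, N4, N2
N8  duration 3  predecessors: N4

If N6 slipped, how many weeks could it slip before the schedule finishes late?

3

Critical path: N2→N3→N5 = 9+3+7 = 19, so the finish is 19 weeks.
The longest chain containing N6 totals 16 weeks.
Float = 19 − 16 = 3.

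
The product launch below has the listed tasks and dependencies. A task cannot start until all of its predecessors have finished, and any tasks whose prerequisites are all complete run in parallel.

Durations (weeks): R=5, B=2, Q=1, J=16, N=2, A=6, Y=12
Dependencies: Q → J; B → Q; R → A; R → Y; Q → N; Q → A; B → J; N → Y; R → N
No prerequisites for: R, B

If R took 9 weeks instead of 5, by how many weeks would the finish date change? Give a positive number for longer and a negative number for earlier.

4

Baseline: R→N→Y = 5+2+12 = 19 → 19 weeks.
Since R is critical, the +4 change carries straight to that chain (now 23 weeks).
No other chain overtakes it, so the finish is 23 weeks.
Change in finish: 23 − 19 = +4 weeks.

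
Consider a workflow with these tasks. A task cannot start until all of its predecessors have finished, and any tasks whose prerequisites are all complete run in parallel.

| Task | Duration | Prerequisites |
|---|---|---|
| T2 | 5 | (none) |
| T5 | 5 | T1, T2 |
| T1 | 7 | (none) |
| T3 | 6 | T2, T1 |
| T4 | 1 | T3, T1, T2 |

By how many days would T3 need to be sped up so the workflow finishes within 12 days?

2

Current finish: 14 days; target: 12.
T3 is on every critical path, so each day cut from T3 cuts the finish by one (this holds down to a finish of 12).
Need 14 − 12 = 2 days off T3 → T3 becomes 4 days, finish becomes 12.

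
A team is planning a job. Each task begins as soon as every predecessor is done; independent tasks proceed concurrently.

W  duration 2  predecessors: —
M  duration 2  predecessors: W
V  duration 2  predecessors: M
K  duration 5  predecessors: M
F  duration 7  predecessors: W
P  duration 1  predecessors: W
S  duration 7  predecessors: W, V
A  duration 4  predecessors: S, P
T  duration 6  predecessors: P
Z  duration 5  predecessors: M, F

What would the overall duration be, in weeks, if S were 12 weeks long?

Actual critical path: W→M→V→S→A = 2+2+2+7+4 = 17 ⇒ 17 weeks.
S lies on that path, so at 12 weeks the path becomes 22 weeks.
The critical path is still W→M→V→S→A; finish is now 22 weeks.

22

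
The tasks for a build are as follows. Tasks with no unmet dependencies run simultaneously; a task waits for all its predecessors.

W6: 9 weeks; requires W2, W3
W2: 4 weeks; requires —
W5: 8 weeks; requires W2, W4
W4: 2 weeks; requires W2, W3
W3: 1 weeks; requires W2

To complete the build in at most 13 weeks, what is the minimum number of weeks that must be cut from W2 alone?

2

Current finish: 15 weeks; target: 13.
W2 is on every critical path, so each week cut from W2 cuts the finish by one (this holds down to a finish of 12).
Need 15 − 13 = 2 weeks off W2 → W2 becomes 2 weeks, finish becomes 13.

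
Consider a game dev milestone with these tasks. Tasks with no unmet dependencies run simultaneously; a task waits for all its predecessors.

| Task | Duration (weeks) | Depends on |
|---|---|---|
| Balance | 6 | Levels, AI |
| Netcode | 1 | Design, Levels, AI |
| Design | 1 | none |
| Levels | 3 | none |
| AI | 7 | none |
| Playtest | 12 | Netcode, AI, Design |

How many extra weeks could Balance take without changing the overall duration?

The longest chain is AI→Netcode→Playtest = 7+1+12 = 20; overall finish 20 weeks.
Longest path through Balance: 13 weeks (earliest finish 13, latest finish 20).
So Balance can slip 20 − 13 = 7 weeks.

7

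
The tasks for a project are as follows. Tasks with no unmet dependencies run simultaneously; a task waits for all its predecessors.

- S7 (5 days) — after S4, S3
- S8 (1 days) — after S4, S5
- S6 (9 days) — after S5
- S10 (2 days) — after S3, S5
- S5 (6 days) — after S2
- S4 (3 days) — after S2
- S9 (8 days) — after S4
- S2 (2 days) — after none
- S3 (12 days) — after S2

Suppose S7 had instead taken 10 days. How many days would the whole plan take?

Critical path before the change: S2→S3→S7 = 2+12+5 = 19 giving 19 days.
S7 lies on that path, so at 10 days the path becomes 24 days.
No other chain overtakes it, so the finish is 24 days.

24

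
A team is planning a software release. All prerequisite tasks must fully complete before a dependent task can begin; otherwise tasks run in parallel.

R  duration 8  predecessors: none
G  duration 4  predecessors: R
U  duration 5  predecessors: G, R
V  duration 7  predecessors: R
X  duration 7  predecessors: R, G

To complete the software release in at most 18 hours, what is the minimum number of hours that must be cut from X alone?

Current finish: 19 hours; target: 18.
X is on every critical path, so each hour cut from X cuts the finish by one (this holds down to a finish of 17).
Need 19 − 18 = 1 hour off X → X becomes 6 hours, finish becomes 18.

1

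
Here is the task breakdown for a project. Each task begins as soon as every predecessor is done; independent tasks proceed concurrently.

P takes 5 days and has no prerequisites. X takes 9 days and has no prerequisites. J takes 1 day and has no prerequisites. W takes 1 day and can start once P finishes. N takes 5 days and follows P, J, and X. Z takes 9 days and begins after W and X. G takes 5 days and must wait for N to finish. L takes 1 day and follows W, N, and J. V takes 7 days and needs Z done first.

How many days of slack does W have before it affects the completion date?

Critical path: X→Z→V = 9+9+7 = 25, so the finish is 25 days.
Longest path through W: 22 days (earliest finish 6, latest finish 9).
Float = 25 − 22 = 3.

3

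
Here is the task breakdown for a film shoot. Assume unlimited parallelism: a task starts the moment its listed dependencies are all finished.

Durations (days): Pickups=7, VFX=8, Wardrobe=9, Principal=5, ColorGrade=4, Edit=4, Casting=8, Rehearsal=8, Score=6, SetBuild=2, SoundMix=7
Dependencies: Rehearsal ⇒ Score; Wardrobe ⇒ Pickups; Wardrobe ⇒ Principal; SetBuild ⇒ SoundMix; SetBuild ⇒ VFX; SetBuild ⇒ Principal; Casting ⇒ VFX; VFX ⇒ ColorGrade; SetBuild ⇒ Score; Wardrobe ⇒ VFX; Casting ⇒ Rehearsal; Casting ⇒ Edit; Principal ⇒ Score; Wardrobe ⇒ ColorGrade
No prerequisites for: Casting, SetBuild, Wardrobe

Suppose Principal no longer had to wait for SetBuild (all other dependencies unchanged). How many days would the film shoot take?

Before: longest chain Casting→Rehearsal→Score = 8+8+6 = 22, finish 22.
Dropping SetBuild→Principal doesn't change Principal's earliest start (9); another predecessor still binds.
After: Casting→Rehearsal→Score = 8+8+6 = 22 → 22 days.

22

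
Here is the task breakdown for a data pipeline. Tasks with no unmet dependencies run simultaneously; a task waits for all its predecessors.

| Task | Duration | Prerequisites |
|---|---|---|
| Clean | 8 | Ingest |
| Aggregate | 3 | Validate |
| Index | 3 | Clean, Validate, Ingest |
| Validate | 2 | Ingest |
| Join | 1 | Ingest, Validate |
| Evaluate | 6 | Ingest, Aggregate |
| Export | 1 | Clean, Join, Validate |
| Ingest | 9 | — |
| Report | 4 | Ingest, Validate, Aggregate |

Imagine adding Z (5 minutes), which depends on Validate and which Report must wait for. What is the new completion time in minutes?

20

Originally the plan takes 20 minutes.
With Z inserted, Report now waits for max(Ingest, Validate, Aggregate, Z).
New critical path: Ingest→Clean→Index = 9+8+3 = 20 ⇒ 20 minutes.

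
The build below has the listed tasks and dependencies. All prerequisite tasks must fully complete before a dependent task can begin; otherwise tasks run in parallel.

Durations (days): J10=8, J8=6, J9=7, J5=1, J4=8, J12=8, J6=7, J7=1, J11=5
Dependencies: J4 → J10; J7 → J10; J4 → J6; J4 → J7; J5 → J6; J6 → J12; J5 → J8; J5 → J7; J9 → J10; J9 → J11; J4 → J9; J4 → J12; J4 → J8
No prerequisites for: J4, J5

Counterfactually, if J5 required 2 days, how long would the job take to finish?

23

Baseline: J4→J6→J12 = 8+7+8 = 23 → 23 days.
The longest path through J5 is only 16 days, so J5 has float 7.
No other chain overtakes it, so the finish is 23 days.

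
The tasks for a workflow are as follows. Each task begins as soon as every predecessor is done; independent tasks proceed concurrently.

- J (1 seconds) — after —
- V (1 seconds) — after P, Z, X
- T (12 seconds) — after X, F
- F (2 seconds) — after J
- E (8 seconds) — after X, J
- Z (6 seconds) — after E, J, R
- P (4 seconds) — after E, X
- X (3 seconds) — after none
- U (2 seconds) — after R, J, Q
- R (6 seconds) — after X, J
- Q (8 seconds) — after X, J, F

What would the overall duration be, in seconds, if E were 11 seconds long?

21

Actual critical path: X→E→Z→V = 3+8+6+1 = 18 ⇒ 18 seconds.
E lies on that path, so at 11 seconds the path becomes 21 seconds.
The critical path is still X→E→Z→V; finish is now 21 seconds.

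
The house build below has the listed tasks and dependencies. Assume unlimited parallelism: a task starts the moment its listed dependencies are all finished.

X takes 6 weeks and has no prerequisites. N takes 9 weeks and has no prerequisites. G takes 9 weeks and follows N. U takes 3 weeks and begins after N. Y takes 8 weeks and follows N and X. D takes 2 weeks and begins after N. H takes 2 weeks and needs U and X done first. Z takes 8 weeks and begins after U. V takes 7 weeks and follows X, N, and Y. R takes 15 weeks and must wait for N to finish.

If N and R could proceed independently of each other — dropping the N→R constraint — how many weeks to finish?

24

Original critical path: N→Y→V = 9+8+7 = 24 ⇒ 24 weeks.
Without N→R, R's earliest start moves from 9 to 0.
New critical path: N→Y→V = 9+8+7 = 24 ⇒ 24 weeks.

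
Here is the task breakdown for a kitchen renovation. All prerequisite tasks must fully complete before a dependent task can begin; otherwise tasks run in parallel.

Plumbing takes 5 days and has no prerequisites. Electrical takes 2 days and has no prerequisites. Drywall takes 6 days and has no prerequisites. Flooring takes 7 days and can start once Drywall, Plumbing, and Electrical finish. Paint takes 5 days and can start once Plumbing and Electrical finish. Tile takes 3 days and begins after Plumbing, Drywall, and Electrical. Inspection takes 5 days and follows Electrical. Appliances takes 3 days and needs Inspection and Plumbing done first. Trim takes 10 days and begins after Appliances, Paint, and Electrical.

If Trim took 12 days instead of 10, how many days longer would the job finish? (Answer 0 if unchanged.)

Actual critical path: Plumbing→Paint→Trim = 5+5+10 = 20 ⇒ 20 days.
Trim is on the critical path; changing it to 12 makes that path 22 days.
No other chain overtakes it, so the finish is 22 days.
Change in finish: 22 − 20 = +2 days.

2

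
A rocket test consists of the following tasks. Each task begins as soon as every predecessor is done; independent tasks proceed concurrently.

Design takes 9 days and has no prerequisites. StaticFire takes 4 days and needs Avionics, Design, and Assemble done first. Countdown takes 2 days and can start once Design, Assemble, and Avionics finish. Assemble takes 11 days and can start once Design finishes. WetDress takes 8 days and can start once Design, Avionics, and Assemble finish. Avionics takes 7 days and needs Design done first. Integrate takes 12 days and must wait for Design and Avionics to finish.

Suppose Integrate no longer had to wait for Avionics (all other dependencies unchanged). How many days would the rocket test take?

Before: longest chain Design→Avionics→Integrate = 9+7+12 = 28, finish 28.
Without Avionics→Integrate, Integrate's earliest start moves from 16 to 9.
The longest chain is now Design→Assemble→WetDress = 9+11+8 = 28, so the rocket test takes 28 days.

28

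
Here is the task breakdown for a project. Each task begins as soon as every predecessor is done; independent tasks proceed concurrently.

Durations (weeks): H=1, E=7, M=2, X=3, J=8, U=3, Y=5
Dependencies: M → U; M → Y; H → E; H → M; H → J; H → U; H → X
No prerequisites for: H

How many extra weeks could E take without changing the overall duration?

H→J = 1+8 = 9 sets the makespan at 9 weeks.
Longest path through E: 8 weeks (earliest finish 8, latest finish 9).
So E can slip 9 − 8 = 1 week.

1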